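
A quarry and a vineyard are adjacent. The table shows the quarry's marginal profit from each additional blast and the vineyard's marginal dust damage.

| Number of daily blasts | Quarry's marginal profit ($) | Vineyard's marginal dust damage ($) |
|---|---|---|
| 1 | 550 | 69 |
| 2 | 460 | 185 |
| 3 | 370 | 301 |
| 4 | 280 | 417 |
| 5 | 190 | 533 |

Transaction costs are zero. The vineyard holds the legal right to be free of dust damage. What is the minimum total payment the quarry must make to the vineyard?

Efficient level: marginal profit ≥ marginal dust damage through level 3, so k* = 3.
With the vineyard holding the right, the quarry must at least compensate total damage at k*: 69 + 185 + 301 = 555.

$555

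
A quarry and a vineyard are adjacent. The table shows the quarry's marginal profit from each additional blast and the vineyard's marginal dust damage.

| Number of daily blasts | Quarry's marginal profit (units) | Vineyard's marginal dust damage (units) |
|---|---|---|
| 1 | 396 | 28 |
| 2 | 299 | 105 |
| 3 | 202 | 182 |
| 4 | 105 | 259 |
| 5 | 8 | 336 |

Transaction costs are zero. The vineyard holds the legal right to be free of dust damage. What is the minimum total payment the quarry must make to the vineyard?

315

Efficient level: marginal profit ≥ marginal dust damage through level 3, so k* = 3.
With the vineyard holding the right, the quarry must at least compensate total damage at k*: 28 + 105 + 182 = 315.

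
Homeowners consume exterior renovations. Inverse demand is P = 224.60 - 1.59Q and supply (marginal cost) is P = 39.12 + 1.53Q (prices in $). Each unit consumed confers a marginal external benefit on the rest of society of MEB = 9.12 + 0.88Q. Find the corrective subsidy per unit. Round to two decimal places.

subsidy = $85.57 per unit

Social marginal benefit = demand + MEB = 233.72 - 0.71Q.
Set SMB = MC: 233.72 - 0.71Q = 39.12 + 1.53Q → Q* = 86.8750.
The Pigouvian subsidy equals MEB at Q*: 9.12 + 0.88×86.8750 = 85.5700.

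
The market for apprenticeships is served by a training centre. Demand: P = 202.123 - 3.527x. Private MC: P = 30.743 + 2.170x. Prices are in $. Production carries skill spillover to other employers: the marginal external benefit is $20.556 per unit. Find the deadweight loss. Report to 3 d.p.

DWL = $37.085

Market equilibrium (private): 30.743 + 2.170x = 202.123 - 3.527x → x_m = 30.0825.
Social marginal cost = private MC − MEB = 10.187 + 2.170x.
Set SMC = demand: 10.187 + 2.170x = 202.123 - 3.527x → x* = 33.6907.
Height of the DWL triangle at x_m is demand(x_m) − SMC(x_m) = MEB(x_m) = 20.5560.
DWL = ½ × 3.6082 × 20.5560 = 37.0851.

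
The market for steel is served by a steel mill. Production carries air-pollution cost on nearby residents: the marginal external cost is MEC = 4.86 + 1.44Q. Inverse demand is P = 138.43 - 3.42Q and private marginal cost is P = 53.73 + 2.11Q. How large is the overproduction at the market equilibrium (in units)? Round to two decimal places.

3.86 units

Market equilibrium (private): 53.73 + 2.11Q = 138.43 - 3.42Q → Q_m = 15.3165.
Social marginal cost = private MC + MEC = 58.59 + 3.55Q.
Set SMC = demand: 58.59 + 3.55Q = 138.43 - 3.42Q → Q* = 11.4548.
Gap = |15.3165 − 11.4548| = 3.8617.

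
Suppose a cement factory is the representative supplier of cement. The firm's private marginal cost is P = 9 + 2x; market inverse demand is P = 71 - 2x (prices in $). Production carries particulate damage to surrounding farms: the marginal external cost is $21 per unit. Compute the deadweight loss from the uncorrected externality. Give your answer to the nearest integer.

DWL = $55

Market equilibrium (private): 9 + 2x = 71 - 2x → x_m = 15.5000.
Social marginal cost = private MC + MEC = 30 + 2x.
Set SMC = demand: 30 + 2x = 71 - 2x → x* = 10.2500.
Height of the DWL triangle at x_m is SMC(x_m) − demand(x_m) = MEC(x_m) = 21.0000.
DWL = ½ × 5.2500 × 21.0000 = 55.1250.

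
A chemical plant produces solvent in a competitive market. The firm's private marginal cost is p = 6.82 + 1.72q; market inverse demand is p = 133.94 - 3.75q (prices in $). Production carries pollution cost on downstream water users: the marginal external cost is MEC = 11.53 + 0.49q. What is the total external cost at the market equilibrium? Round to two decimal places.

$400.27

Market equilibrium (private): 6.82 + 1.72q = 133.94 - 3.75q → q_m = 23.2395.
Total external cost = ∫₀^{q_m} (11.53 + 0.49q) dq = 11.53×23.2395 + ½×0.49×23.2395² = 400.2697.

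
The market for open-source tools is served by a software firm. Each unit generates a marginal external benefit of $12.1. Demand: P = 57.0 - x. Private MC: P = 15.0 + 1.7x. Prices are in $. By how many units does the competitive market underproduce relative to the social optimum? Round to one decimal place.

Market equilibrium (private): 15.0 + 1.7x = 57.0 - x → x_m = 15.5556.
Social marginal cost = private MC − MEB = 2.9 + 1.7x.
Set SMC = demand: 2.9 + 1.7x = 57.0 - x → x* = 20.0370.
Gap = |15.5556 − 20.0370| = 4.4814.

4.5 units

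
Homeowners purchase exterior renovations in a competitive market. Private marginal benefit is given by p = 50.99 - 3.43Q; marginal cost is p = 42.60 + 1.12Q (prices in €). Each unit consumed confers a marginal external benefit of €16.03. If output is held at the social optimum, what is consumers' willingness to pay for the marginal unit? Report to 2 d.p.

P = €32.58

Social marginal benefit = demand + MEB = 67.02 - 3.43Q.
Set SMB = MC: 67.02 - 3.43Q = 42.60 + 1.12Q → Q* = 5.3670.
Consumer price on the demand curve at Q*: 50.99 − 3.43×5.3670 = 32.5812.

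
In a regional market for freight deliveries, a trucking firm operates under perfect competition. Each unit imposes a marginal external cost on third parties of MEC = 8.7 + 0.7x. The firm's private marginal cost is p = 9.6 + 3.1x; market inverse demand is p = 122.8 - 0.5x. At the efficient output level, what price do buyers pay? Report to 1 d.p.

P = 110.6

Social marginal cost = private MC + MEC = 18.3 + 3.8x.
Set SMC = demand: 18.3 + 3.8x = 122.8 - 0.5x → x* = 24.3023.
Consumer price on the demand curve at x*: 122.8 − 0.5×24.3023 = 110.6489.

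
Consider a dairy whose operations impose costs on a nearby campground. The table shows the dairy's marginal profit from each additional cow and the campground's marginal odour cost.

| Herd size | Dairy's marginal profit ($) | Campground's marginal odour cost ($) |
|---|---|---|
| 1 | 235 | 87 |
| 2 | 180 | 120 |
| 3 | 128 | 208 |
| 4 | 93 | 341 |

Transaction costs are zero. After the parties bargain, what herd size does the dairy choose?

2

Bargaining reaches the level where marginal profit last exceeds marginal odour cost.
That holds through level 2 (180 ≥ 120) but not at 3 (128 < 208).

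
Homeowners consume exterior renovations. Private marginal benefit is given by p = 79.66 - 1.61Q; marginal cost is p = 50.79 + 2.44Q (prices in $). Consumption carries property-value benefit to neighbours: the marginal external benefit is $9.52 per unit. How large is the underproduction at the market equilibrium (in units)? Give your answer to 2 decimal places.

Market equilibrium (private): 50.79 + 2.44Q = 79.66 - 1.61Q → Q_m = 7.1284.
Social marginal benefit = demand + MEB = 89.18 - 1.61Q.
Set SMB = MC: 89.18 - 1.61Q = 50.79 + 2.44Q → Q* = 9.4790.
Gap = |7.1284 − 9.4790| = 2.3506.

2.35 units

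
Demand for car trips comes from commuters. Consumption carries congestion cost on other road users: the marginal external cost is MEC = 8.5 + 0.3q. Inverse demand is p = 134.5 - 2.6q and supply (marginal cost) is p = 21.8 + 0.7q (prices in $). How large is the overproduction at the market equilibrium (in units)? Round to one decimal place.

Market equilibrium (private): 21.8 + 0.7q = 134.5 - 2.6q → q_m = 34.1515.
Social marginal benefit = demand − MEC = 126.0 - 2.9q.
Set SMB = MC: 126.0 - 2.9q = 21.8 + 0.7q → q* = 28.9444.
Gap = |34.1515 − 28.9444| = 5.2071.

5.2 units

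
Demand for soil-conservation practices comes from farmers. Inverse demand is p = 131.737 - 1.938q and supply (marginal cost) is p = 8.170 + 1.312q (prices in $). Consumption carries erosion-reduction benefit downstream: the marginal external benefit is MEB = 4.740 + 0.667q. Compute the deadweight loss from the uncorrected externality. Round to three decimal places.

DWL = $175.376

Market equilibrium (private): 8.170 + 1.312q = 131.737 - 1.938q → q_m = 38.0206.
Social marginal benefit = demand + MEB = 136.477 - 1.271q.
Set SMB = MC: 136.477 - 1.271q = 8.170 + 1.312q → q* = 49.6736.
The loss is the area between SMB and MC from q* to q_m; with linear curves that's a triangle of height MEB(q_m).
DWL = ½ × 11.6530 × 30.0998 = 175.3765.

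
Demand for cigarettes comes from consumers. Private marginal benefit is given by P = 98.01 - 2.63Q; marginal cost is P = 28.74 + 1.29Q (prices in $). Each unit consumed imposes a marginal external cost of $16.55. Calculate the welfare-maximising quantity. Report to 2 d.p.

Social marginal benefit = demand − MEC = 81.46 - 2.63Q.
Set SMB = MC: 81.46 - 2.63Q = 28.74 + 1.29Q → Q* = 13.4490.

Q* = 13.45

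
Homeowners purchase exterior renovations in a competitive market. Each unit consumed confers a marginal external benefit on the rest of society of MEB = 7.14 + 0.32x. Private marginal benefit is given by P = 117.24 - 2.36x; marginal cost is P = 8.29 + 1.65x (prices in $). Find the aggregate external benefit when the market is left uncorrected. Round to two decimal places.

$312.10

Market equilibrium (private): 8.29 + 1.65x = 117.24 - 2.36x → x_m = 27.1696.
Total external benefit = ∫₀^{x_m} (7.14 + 0.32x) dx = 7.14×27.1696 + ½×0.32×27.1696² = 312.1009.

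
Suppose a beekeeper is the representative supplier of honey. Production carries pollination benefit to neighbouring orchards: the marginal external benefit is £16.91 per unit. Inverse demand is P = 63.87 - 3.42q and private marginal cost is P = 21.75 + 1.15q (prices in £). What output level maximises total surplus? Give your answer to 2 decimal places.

q* = 12.92

Social marginal cost = private MC − MEB = 4.84 + 1.15q.
Set SMC = demand: 4.84 + 1.15q = 63.87 - 3.42q → q* = 12.9168.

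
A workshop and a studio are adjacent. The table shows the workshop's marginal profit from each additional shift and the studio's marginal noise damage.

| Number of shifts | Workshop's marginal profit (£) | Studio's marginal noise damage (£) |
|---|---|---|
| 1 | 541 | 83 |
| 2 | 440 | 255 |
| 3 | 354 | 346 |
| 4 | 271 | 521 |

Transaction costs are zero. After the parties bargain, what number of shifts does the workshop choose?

Bargaining reaches the level where marginal profit last exceeds marginal noise damage.
That holds through level 3 (354 ≥ 346) but not at 4 (271 < 521).

3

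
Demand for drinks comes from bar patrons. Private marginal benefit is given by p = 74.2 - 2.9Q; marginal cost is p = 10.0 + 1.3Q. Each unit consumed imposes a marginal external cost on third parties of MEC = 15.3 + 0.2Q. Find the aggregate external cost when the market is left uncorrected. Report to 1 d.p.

Market equilibrium (private): 10.0 + 1.3Q = 74.2 - 2.9Q → Q_m = 15.2857.
Total external cost = ∫₀^{Q_m} (15.3 + 0.2Q) dQ = 15.3×15.2857 + ½×0.2×15.2857² = 257.2365.

257.2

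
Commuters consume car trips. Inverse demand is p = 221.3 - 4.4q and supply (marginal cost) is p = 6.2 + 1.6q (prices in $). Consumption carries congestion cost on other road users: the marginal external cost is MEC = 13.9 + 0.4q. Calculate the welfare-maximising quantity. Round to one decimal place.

Social marginal benefit = demand − MEC = 207.4 - 4.8q.
Set SMB = MC: 207.4 - 4.8q = 6.2 + 1.6q → q* = 31.4375.

q* = 31.4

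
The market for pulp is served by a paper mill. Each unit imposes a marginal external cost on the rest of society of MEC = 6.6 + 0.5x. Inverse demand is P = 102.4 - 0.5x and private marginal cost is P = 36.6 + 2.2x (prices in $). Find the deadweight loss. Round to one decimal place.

DWL = $55.1

Market equilibrium (private): 36.6 + 2.2x = 102.4 - 0.5x → x_m = 24.3704.
Social marginal cost = private MC + MEC = 43.2 + 2.7x.
Set SMC = demand: 43.2 + 2.7x = 102.4 - 0.5x → x* = 18.5000.
The loss is the area between SMC and demand from x* to x_m; with linear curves that's a triangle of height MEC(x_m).
DWL = ½ × 5.8704 × 18.7852 = 55.1383.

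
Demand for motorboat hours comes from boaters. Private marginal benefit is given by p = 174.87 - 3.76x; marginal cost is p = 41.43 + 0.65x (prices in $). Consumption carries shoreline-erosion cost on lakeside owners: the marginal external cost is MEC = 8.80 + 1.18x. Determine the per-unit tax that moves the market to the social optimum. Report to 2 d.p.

Social marginal benefit = demand − MEC = 166.07 - 4.94x.
Set SMB = MC: 166.07 - 4.94x = 41.43 + 0.65x → x* = 22.2970.
The Pigouvian tax equals MEC at x*: 8.80 + 1.18×22.2970 = 35.1105.

tax = $35.11 per unit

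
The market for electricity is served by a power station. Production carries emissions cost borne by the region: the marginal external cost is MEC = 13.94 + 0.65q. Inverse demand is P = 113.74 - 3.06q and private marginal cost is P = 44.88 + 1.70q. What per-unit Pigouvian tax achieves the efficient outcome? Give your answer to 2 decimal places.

tax = 20.54 per unit

Social marginal cost = private MC + MEC = 58.82 + 2.35q.
Set SMC = demand: 58.82 + 2.35q = 113.74 - 3.06q → q* = 10.1516.
The Pigouvian tax equals MEC at q*: 13.94 + 0.65×10.1516 = 20.5385.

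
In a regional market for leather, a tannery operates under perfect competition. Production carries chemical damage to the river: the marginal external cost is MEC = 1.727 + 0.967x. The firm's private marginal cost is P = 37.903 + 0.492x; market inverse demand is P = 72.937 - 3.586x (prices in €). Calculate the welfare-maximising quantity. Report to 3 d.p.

x* = 6.602

Social marginal cost = private MC + MEC = 39.630 + 1.459x.
Set SMC = demand: 39.630 + 1.459x = 72.937 - 3.586x → x* = 6.6020.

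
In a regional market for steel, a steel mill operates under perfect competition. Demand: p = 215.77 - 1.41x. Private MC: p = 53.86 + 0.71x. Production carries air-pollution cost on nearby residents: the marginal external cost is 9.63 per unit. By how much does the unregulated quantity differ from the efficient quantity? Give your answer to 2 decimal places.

4.54 units

Market equilibrium (private): 53.86 + 0.71x = 215.77 - 1.41x → x_m = 76.3726.
Social marginal cost = private MC + MEC = 63.49 + 0.71x.
Set SMC = demand: 63.49 + 0.71x = 215.77 - 1.41x → x* = 71.8302.
Gap = |76.3726 − 71.8302| = 4.5424.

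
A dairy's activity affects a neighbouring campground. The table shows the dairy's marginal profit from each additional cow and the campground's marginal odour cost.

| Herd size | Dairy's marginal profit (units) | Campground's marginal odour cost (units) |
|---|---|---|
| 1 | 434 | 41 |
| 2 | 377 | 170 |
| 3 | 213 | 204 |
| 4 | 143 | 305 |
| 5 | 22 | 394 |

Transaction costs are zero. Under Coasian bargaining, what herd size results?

Bargaining reaches the level where marginal profit last exceeds marginal odour cost.
That holds through level 3 (213 ≥ 204) but not at 4 (143 < 305).

3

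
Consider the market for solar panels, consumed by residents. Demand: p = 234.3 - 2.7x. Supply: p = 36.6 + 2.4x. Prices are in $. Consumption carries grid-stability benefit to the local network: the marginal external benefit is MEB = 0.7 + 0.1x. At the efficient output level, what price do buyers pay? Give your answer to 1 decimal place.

Social marginal benefit = demand + MEB = 235.0 - 2.6x.
Set SMB = MC: 235.0 - 2.6x = 36.6 + 2.4x → x* = 39.6800.
Consumer price on the demand curve at x*: 234.3 − 2.7×39.6800 = 127.1640.

P = $127.2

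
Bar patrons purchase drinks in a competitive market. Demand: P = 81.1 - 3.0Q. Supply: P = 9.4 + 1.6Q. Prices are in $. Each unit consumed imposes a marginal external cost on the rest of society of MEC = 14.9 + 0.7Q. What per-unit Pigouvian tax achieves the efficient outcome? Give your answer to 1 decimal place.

Social marginal benefit = demand − MEC = 66.2 - 3.7Q.
Set SMB = MC: 66.2 - 3.7Q = 9.4 + 1.6Q → Q* = 10.7170.
The Pigouvian tax equals MEC at Q*: 14.9 + 0.7×10.7170 = 22.4019.

tax = $22.4 per unit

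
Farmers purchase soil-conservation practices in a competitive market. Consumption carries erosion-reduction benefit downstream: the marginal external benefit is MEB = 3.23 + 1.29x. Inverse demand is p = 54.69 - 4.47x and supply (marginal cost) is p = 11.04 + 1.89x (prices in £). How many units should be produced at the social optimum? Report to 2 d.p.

x* = 9.25

Social marginal benefit = demand + MEB = 57.92 - 3.18x.
Set SMB = MC: 57.92 - 3.18x = 11.04 + 1.89x → x* = 9.2465.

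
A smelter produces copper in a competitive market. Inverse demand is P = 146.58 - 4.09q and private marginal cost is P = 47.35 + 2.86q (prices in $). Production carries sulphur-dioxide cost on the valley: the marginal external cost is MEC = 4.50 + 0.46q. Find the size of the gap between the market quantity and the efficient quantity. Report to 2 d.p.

1.49 units

Market equilibrium (private): 47.35 + 2.86q = 146.58 - 4.09q → q_m = 14.2777.
Social marginal cost = private MC + MEC = 51.85 + 3.32q.
Set SMC = demand: 51.85 + 3.32q = 146.58 - 4.09q → q* = 12.7841.
Gap = |14.2777 − 12.7841| = 1.4936.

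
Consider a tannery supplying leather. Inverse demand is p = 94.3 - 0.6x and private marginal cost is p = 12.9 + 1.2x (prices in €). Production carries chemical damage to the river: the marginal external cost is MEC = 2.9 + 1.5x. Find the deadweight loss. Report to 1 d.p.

DWL = €758.1

Market equilibrium (private): 12.9 + 1.2x = 94.3 - 0.6x → x_m = 45.2222.
Social marginal cost = private MC + MEC = 15.8 + 2.7x.
Set SMC = demand: 15.8 + 2.7x = 94.3 - 0.6x → x* = 23.7879.
Height of the DWL triangle at x_m is SMC(x_m) − demand(x_m) = MEC(x_m) = 70.7333.
DWL = ½ × 21.4343 × 70.7333 = 758.0594.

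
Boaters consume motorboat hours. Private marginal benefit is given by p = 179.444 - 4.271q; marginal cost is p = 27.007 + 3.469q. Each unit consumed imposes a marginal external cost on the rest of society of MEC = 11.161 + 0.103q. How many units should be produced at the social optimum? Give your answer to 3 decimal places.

q* = 18.013

Social marginal benefit = demand − MEC = 168.283 - 4.374q.
Set SMB = MC: 168.283 - 4.374q = 27.007 + 3.469q → q* = 18.0130.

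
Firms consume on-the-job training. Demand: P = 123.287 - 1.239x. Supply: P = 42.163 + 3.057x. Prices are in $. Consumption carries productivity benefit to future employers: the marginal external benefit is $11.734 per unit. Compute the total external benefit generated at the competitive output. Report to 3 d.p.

Market equilibrium (private): 42.163 + 3.057x = 123.287 - 1.239x → x_m = 18.8836.
Total external benefit = MEB × x_m = 11.734 × 18.8836 = 221.5802.

$221.580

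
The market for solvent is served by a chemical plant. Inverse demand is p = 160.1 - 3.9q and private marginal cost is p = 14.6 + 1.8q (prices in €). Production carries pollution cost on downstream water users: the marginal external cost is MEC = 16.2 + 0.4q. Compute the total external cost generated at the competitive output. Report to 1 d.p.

€543.8

Market equilibrium (private): 14.6 + 1.8q = 160.1 - 3.9q → q_m = 25.5263.
Total external cost = ∫₀^{q_m} (16.2 + 0.4q) dq = 16.2×25.5263 + ½×0.4×25.5263² = 543.8445.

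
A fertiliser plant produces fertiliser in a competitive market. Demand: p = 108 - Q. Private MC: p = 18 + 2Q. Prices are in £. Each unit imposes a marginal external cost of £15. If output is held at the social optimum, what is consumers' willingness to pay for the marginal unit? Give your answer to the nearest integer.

P = £83

Social marginal cost = private MC + MEC = 33 + 2Q.
Set SMC = demand: 33 + 2Q = 108 - Q → Q* = 25.0000.
Consumer price on the demand curve at Q*: 108 − 1×25.0000 = 83.0000.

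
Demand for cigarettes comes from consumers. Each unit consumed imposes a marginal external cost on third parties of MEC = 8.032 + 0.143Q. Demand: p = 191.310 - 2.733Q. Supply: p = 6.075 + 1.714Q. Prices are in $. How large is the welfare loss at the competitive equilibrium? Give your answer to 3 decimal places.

DWL = $21.316

Market equilibrium (private): 6.075 + 1.714Q = 191.310 - 2.733Q → Q_m = 41.6539.
Social marginal benefit = demand − MEC = 183.278 - 2.876Q.
Set SMB = MC: 183.278 - 2.876Q = 6.075 + 1.714Q → Q* = 38.6063.
Between Q* and Q_m the wedge MC − SMB runs linearly from 0 to MEC(Q_m), so the loss is a triangle.
DWL = ½ × 3.0476 × 13.9885 = 21.3157.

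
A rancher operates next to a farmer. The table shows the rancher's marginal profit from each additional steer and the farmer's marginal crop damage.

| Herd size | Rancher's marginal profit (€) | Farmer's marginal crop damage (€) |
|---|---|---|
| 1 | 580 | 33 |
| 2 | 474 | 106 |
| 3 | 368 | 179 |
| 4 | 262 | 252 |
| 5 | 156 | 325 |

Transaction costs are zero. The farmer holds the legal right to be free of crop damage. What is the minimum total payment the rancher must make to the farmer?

€570

Efficient level: marginal profit ≥ marginal crop damage through level 4, so k* = 4.
With the farmer holding the right, the rancher must at least compensate total damage at k*: 33 + 106 + 179 + 252 = 570.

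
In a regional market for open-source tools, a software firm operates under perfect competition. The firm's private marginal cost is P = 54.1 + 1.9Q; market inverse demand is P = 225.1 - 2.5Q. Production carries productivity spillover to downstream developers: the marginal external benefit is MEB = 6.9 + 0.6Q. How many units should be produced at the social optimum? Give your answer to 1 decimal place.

Q* = 46.8

Social marginal cost = private MC − MEB = 47.2 + 1.3Q.
Set SMC = demand: 47.2 + 1.3Q = 225.1 - 2.5Q → Q* = 46.8158.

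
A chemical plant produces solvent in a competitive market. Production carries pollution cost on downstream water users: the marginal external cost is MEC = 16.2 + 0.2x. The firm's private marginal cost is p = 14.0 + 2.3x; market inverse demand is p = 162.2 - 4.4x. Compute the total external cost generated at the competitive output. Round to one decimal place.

Market equilibrium (private): 14.0 + 2.3x = 162.2 - 4.4x → x_m = 22.1194.
Total external cost = ∫₀^{x_m} (16.2 + 0.2x) dx = 16.2×22.1194 + ½×0.2×22.1194² = 407.2611.

407.3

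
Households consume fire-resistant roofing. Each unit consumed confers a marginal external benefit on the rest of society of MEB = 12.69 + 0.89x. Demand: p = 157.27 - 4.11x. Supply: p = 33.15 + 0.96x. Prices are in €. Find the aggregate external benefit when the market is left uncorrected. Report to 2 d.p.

€577.37

Market equilibrium (private): 33.15 + 0.96x = 157.27 - 4.11x → x_m = 24.4813.
Total external benefit = ∫₀^{x_m} (12.69 + 0.89x) dx = 12.69×24.4813 + ½×0.89×24.4813² = 577.3713.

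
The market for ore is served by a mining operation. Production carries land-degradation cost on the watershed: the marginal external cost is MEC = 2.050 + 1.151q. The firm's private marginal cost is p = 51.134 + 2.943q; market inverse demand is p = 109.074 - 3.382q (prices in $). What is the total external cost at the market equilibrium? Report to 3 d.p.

$67.072

Market equilibrium (private): 51.134 + 2.943q = 109.074 - 3.382q → q_m = 9.1605.
Total external cost = ∫₀^{q_m} (2.050 + 1.151q) dq = 2.050×9.1605 + ½×1.151×9.1605² = 67.0720.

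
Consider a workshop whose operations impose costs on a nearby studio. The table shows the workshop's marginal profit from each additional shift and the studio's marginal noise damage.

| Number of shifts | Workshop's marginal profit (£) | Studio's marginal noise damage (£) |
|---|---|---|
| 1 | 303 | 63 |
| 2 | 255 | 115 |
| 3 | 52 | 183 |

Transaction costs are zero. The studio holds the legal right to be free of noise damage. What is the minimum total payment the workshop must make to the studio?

£178

Efficient level: marginal profit ≥ marginal noise damage through level 2, so k* = 2.
With the studio holding the right, the workshop must at least compensate total damage at k*: 63 + 115 = 178.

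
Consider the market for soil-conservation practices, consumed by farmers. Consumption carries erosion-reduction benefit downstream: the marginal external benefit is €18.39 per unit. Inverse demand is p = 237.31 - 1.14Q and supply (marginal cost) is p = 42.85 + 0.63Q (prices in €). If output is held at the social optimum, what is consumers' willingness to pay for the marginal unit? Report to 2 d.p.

P = €100.22

Social marginal benefit = demand + MEB = 255.70 - 1.14Q.
Set SMB = MC: 255.70 - 1.14Q = 42.85 + 0.63Q → Q* = 120.2542.
Consumer price on the demand curve at Q*: 237.31 − 1.14×120.2542 = 100.2202.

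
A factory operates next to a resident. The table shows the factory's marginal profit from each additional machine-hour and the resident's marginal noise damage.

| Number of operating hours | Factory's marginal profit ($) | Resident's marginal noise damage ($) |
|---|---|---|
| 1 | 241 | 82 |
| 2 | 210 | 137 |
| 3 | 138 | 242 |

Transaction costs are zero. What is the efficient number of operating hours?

Bargaining reaches the level where marginal profit last exceeds marginal noise damage.
That holds through level 2 (210 ≥ 137) but not at 3 (138 < 242).

2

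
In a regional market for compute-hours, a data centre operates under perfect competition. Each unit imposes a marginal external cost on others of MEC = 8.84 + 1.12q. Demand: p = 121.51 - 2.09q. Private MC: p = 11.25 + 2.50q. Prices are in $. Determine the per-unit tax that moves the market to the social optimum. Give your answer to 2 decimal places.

Social marginal cost = private MC + MEC = 20.09 + 3.62q.
Set SMC = demand: 20.09 + 3.62q = 121.51 - 2.09q → q* = 17.7618.
The Pigouvian tax equals MEC at q*: 8.84 + 1.12×17.7618 = 28.7332.

tax = $28.73 per unit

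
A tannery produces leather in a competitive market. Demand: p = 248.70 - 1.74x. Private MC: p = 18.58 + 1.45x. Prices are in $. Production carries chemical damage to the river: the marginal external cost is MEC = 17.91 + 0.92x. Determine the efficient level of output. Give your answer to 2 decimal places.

x* = 51.63

Social marginal cost = private MC + MEC = 36.49 + 2.37x.
Set SMC = demand: 36.49 + 2.37x = 248.70 - 1.74x → x* = 51.6326.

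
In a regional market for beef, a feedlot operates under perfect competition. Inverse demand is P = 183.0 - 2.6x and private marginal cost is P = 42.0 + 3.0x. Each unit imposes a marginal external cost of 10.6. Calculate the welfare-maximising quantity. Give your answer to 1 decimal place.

x* = 23.3

Social marginal cost = private MC + MEC = 52.6 + 3.0x.
Set SMC = demand: 52.6 + 3.0x = 183.0 - 2.6x → x* = 23.2857.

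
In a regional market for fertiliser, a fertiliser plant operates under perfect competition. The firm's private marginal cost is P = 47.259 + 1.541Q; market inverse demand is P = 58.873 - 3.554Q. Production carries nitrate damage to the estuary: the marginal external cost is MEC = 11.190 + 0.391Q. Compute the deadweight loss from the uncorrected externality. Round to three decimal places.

Market equilibrium (private): 47.259 + 1.541Q = 58.873 - 3.554Q → Q_m = 2.2795.
Social marginal cost = private MC + MEC = 58.449 + 1.932Q.
Set SMC = demand: 58.449 + 1.932Q = 58.873 - 3.554Q → Q* = 0.0773.
The loss is the area between SMC and demand from Q* to Q_m; with linear curves that's a triangle of height MEC(Q_m).
DWL = ½ × 2.2022 × 12.0813 = 13.3027.

DWL = 13.303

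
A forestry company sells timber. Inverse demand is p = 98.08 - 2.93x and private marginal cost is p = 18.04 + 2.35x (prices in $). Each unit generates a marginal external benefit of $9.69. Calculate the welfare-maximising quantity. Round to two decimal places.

Social marginal cost = private MC − MEB = 8.35 + 2.35x.
Set SMC = demand: 8.35 + 2.35x = 98.08 - 2.93x → x* = 16.9943.

x* = 16.99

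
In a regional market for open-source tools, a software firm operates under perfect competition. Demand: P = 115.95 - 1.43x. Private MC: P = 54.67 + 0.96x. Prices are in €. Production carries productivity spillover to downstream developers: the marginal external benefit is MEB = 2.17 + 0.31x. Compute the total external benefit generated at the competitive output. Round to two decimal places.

Market equilibrium (private): 54.67 + 0.96x = 115.95 - 1.43x → x_m = 25.6402.
Total external benefit = ∫₀^{x_m} (2.17 + 0.31x) dx = 2.17×25.6402 + ½×0.31×25.6402² = 157.5393.

€157.54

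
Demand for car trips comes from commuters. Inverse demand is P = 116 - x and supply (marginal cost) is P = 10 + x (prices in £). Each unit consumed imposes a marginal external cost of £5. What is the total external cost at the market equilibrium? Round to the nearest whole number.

£265

Market equilibrium (private): 10 + x = 116 - x → x_m = 53.0000.
Total external cost = MEC × x_m = 5 × 53.0000 = 265.0000.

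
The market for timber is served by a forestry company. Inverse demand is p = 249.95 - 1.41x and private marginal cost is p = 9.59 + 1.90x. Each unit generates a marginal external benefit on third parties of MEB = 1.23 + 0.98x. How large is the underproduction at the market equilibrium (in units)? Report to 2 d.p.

Market equilibrium (private): 9.59 + 1.90x = 249.95 - 1.41x → x_m = 72.6163.
Social marginal cost = private MC − MEB = 8.36 + 0.92x.
Set SMC = demand: 8.36 + 0.92x = 249.95 - 1.41x → x* = 103.6867.
Gap = |72.6163 − 103.6867| = 31.0704.

31.07 units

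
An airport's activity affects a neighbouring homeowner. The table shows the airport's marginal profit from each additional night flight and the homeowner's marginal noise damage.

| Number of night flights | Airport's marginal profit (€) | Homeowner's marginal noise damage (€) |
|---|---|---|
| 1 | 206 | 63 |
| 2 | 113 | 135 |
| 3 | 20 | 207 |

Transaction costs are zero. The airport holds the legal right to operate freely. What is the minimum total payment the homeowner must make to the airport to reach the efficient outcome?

Left alone the airport would choose level 3 (marginal profit stays positive).
Efficient level: k* = 1 (marginal profit ≥ marginal noise damage through 1).
The homeowner must at least cover the airport's forgone profit from cutting 3→1: 113 + 20 = 133.

€133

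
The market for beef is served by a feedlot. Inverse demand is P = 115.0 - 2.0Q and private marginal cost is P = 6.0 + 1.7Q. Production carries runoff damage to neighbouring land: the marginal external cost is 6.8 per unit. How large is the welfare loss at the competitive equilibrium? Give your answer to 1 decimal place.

Market equilibrium (private): 6.0 + 1.7Q = 115.0 - 2.0Q → Q_m = 29.4595.
Social marginal cost = private MC + MEC = 12.8 + 1.7Q.
Set SMC = demand: 12.8 + 1.7Q = 115.0 - 2.0Q → Q* = 27.6216.
Height of the DWL triangle at Q_m is SMC(Q_m) − demand(Q_m) = MEC(Q_m) = 6.8000.
DWL = ½ × 1.8379 × 6.8000 = 6.2489.

DWL = 6.2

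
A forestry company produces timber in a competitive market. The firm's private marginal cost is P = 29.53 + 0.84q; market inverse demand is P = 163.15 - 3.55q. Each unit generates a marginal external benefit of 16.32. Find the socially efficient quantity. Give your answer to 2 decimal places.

q* = 34.15

Social marginal cost = private MC − MEB = 13.21 + 0.84q.
Set SMC = demand: 13.21 + 0.84q = 163.15 - 3.55q → q* = 34.1549.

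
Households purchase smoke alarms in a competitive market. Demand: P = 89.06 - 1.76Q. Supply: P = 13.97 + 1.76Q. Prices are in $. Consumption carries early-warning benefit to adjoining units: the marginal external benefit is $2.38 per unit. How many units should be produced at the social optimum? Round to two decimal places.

Q* = 22.01

Social marginal benefit = demand + MEB = 91.44 - 1.76Q.
Set SMB = MC: 91.44 - 1.76Q = 13.97 + 1.76Q → Q* = 22.0085.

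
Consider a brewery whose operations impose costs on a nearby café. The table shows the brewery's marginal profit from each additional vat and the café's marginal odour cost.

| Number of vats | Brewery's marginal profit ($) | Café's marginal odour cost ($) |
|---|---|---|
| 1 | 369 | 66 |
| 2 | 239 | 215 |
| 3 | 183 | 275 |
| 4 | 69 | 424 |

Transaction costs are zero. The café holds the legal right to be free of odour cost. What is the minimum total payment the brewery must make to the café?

Efficient level: marginal profit ≥ marginal odour cost through level 2, so k* = 2.
With the café holding the right, the brewery must at least compensate total damage at k*: 66 + 215 = 281.

$281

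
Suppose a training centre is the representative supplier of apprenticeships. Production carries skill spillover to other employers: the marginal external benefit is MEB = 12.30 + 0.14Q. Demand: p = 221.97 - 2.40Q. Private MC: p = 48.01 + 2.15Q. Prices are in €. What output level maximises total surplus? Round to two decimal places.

Q* = 42.24

Social marginal cost = private MC − MEB = 35.71 + 2.01Q.
Set SMC = demand: 35.71 + 2.01Q = 221.97 - 2.40Q → Q* = 42.2358.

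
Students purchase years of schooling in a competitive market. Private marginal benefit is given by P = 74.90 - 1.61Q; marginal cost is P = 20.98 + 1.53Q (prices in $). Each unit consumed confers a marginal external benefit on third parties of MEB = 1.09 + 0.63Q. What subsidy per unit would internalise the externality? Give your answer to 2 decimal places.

Social marginal benefit = demand + MEB = 75.99 - 0.98Q.
Set SMB = MC: 75.99 - 0.98Q = 20.98 + 1.53Q → Q* = 21.9163.
The Pigouvian subsidy equals MEB at Q*: 1.09 + 0.63×21.9163 = 14.8973.

subsidy = $14.90 per unit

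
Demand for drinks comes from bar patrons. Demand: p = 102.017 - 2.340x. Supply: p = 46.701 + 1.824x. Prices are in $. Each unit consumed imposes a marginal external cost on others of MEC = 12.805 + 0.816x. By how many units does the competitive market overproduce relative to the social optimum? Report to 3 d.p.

Market equilibrium (private): 46.701 + 1.824x = 102.017 - 2.340x → x_m = 13.2843.
Social marginal benefit = demand − MEC = 89.212 - 3.156x.
Set SMB = MC: 89.212 - 3.156x = 46.701 + 1.824x → x* = 8.5363.
Gap = |13.2843 − 8.5363| = 4.7480.

4.748 units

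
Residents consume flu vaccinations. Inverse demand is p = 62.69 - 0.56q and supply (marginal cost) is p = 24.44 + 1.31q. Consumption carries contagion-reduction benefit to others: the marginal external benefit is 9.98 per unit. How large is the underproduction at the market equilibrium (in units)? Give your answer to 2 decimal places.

Market equilibrium (private): 24.44 + 1.31q = 62.69 - 0.56q → q_m = 20.4545.
Social marginal benefit = demand + MEB = 72.67 - 0.56q.
Set SMB = MC: 72.67 - 0.56q = 24.44 + 1.31q → q* = 25.7914.
Gap = |20.4545 − 25.7914| = 5.3369.

5.34 units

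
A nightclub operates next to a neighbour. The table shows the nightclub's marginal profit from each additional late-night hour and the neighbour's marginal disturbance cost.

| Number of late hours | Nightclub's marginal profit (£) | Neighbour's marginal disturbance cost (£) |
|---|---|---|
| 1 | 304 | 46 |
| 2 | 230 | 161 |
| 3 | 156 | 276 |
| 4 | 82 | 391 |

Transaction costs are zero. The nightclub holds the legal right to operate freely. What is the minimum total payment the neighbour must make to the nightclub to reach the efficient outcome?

Left alone the nightclub would choose level 4 (marginal profit stays positive).
Efficient level: k* = 2 (marginal profit ≥ marginal disturbance cost through 2).
The neighbour must at least cover the nightclub's forgone profit from cutting 4→2: 156 + 82 = 238.

£238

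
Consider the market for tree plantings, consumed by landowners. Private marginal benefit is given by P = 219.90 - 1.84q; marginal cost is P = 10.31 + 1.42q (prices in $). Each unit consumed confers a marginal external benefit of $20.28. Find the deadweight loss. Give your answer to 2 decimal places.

Market equilibrium (private): 10.31 + 1.42q = 219.90 - 1.84q → q_m = 64.2914.
Social marginal benefit = demand + MEB = 240.18 - 1.84q.
Set SMB = MC: 240.18 - 1.84q = 10.31 + 1.42q → q* = 70.5123.
Between q* and q_m the wedge SMB − MC runs linearly from 0 to MEB(q_m), so the loss is a triangle.
DWL = ½ × 6.2209 × 20.2800 = 63.0799.

DWL = $63.08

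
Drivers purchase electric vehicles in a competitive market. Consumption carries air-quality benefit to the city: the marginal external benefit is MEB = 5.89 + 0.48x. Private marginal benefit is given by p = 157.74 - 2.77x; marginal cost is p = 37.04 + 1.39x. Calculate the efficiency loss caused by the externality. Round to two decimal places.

DWL = 53.36

Market equilibrium (private): 37.04 + 1.39x = 157.74 - 2.77x → x_m = 29.0144.
Social marginal benefit = demand + MEB = 163.63 - 2.29x.
Set SMB = MC: 163.63 - 2.29x = 37.04 + 1.39x → x* = 34.3995.
The loss is the area between SMB and MC from x* to x_m; with linear curves that's a triangle of height MEB(x_m).
DWL = ½ × 5.3851 × 19.8169 = 53.3580.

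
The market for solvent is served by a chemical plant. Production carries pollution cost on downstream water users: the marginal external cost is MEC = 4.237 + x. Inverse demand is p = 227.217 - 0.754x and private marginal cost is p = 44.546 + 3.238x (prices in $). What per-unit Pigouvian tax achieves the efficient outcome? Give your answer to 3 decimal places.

Social marginal cost = private MC + MEC = 48.783 + 4.238x.
Set SMC = demand: 48.783 + 4.238x = 227.217 - 0.754x → x* = 35.7440.
The Pigouvian tax equals MEC at x*: 4.237 + 1.000×35.7440 = 39.9810.

tax = $39.981 per unit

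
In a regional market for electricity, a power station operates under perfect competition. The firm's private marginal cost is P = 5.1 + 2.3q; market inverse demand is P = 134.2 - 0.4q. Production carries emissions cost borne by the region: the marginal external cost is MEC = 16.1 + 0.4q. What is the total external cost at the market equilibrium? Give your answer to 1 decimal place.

1227.1

Market equilibrium (private): 5.1 + 2.3q = 134.2 - 0.4q → q_m = 47.8148.
Total external cost = ∫₀^{q_m} (16.1 + 0.4q) dq = 16.1×47.8148 + ½×0.4×47.8148² = 1227.0693.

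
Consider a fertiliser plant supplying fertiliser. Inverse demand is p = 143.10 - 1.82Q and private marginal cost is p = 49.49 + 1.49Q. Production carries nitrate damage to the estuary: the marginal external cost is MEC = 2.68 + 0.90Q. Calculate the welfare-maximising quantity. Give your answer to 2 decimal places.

Q* = 21.60

Social marginal cost = private MC + MEC = 52.17 + 2.39Q.
Set SMC = demand: 52.17 + 2.39Q = 143.10 - 1.82Q → Q* = 21.5986.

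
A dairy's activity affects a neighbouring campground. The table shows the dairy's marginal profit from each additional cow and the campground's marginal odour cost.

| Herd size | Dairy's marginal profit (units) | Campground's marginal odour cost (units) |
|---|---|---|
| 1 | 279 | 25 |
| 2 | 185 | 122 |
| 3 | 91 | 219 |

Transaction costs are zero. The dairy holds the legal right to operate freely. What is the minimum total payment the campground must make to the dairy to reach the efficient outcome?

Left alone the dairy would choose level 3 (marginal profit stays positive).
Efficient level: k* = 2 (marginal profit ≥ marginal odour cost through 2).
The campground must at least cover the dairy's forgone profit from cutting 3→2: 91 = 91.

91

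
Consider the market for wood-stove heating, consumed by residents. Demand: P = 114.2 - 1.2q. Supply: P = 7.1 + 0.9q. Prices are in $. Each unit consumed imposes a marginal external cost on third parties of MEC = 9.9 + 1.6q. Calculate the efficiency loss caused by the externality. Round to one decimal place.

Market equilibrium (private): 7.1 + 0.9q = 114.2 - 1.2q → q_m = 51.0000.
Social marginal benefit = demand − MEC = 104.3 - 2.8q.
Set SMB = MC: 104.3 - 2.8q = 7.1 + 0.9q → q* = 26.2703.
The welfare-loss triangle has base |q_m − q*| and height MEC(q_m) (the vertical gap between SMB and MC is zero at q* and MEC at q_m).
DWL = ½ × 24.7297 × 91.5000 = 1131.3838.

DWL = $1131.4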